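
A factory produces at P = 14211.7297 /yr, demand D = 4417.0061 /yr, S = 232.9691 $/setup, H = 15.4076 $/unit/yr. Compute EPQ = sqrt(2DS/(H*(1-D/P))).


1 - D/P = 1 - 0.3108 = 0.6892
H*(1-D/P) = 10.6189
2DS = 2058051.8716
EPQ = sqrt(193809.9526) = 440.2385

440.2385 units


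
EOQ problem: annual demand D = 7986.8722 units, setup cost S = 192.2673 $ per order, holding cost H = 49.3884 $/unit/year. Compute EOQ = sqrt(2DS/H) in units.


2*D*S = 2 * 7986.8722 * 192.2673 = 3071228.7067
2*D*S/H = 62185.2238
EOQ = sqrt(62185.2238) = 249.3697

249.3697 units


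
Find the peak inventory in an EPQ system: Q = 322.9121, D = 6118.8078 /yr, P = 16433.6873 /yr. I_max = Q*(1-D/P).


D/P = 0.3723
1 - D/P = 0.6277
I_max = 322.9121 * 0.6277 = 202.6812

202.6812 units


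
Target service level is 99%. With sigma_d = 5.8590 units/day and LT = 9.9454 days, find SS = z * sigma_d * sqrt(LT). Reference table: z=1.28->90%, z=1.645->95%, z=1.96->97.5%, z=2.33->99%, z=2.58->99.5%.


From the table, SL = 99% corresponds to z = 2.33
sqrt(LT) = sqrt(9.9454) = 3.1536
SS = 2.33 * 5.8590 * 3.1536 = 43.0517

43.0517 units


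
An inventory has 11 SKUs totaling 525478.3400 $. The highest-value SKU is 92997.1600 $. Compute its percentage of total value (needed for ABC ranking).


Top item = 92997.1600
Total = 525478.3400
Percentage = 92997.1600 / 525478.3400 * 100 = 17.6976

17.6976%


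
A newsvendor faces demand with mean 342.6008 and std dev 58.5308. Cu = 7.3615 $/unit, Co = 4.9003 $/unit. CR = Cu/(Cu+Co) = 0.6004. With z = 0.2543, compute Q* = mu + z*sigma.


CR = Cu/(Cu+Co) = 7.3615/(7.3615+4.9003) = 0.6004
z = 0.2543
Q* = 342.6008 + 0.2543 * 58.5308 = 357.4852

357.4852 units


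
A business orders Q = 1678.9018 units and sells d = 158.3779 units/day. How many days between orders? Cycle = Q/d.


Cycle = 1678.9018 / 158.3779 = 10.6006

10.6006 days


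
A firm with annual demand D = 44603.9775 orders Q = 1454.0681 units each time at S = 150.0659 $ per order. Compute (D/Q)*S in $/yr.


Number of orders = D/Q = 30.6753
Cost = 30.6753 * 150.0659 = 4603.3167

4603.3167 $/yr


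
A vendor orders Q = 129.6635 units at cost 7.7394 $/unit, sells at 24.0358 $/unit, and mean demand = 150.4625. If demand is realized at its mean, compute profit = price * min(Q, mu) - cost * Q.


Sales at mu = min(129.6635, 150.4625) = 129.6635
Revenue = 24.0358 * 129.6635 = 3116.5660
Total cost = 7.7394 * 129.6635 = 1003.5177
Profit = 3116.5660 - 1003.5177 = 2113.0483

2113.0483 $


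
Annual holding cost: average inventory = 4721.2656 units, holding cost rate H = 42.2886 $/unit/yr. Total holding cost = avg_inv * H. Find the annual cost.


Cost = 4721.2656 * 42.2886 = 199655.7125

199655.7125 $/yr


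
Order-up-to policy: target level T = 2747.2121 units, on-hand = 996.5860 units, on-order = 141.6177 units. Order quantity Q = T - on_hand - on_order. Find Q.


Inventory position = OH + OO = 996.5860 + 141.6177 = 1138.2037
Q = 2747.2121 - 1138.2037 = 1609.0084

1609.0084 units


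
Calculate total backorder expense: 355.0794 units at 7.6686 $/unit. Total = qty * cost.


Total = 355.0794 * 7.6686 = 2722.9619

2722.9619 $


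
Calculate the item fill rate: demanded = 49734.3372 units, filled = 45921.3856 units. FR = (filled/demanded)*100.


FR = 45921.3856 / 49734.3372 * 100 = 92.3334

92.3334%


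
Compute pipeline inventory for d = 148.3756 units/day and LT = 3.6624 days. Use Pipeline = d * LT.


Pipeline = 148.3756 * 3.6624 = 543.4108

543.4108 units


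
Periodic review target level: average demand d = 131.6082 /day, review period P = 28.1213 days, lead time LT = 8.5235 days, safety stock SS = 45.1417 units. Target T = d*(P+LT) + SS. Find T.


P + LT = 36.6448
d*(P+LT) = 131.6082 * 36.6448 = 4822.7562
T = 4822.7562 + 45.1417 = 4867.8979

4867.8979 units


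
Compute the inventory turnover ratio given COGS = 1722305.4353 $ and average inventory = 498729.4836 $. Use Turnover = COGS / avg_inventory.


Turnover = 1722305.4353 / 498729.4836 = 3.4534

3.4534


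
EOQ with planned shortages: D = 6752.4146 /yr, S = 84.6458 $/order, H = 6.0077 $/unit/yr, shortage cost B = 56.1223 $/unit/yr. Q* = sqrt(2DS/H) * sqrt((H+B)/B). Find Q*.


sqrt(2DS/H) = 436.2075
sqrt((H+B)/B) = 1.0522
Q* = 436.2075 * 1.0522 = 458.9613

458.9613 units


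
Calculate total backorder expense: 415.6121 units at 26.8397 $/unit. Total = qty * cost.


Total = 415.6121 * 26.8397 = 11154.9041

11154.9041 $


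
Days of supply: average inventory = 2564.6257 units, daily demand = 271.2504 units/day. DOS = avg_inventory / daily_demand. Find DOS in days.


DOS = 2564.6257 / 271.2504 = 9.4548

9.4548 days


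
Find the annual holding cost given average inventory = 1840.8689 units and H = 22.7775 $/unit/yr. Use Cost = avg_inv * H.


Cost = 1840.8689 * 22.7775 = 41930.3914

41930.3914 $/yr


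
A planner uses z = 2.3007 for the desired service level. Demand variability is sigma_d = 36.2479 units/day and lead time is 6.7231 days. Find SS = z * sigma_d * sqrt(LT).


sqrt(LT) = sqrt(6.7231) = 2.5929
SS = 2.3007 * 36.2479 * 2.5929 = 216.2358

216.2358 units


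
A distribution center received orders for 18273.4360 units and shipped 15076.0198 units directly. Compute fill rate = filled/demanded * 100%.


FR = 15076.0198 / 18273.4360 * 100 = 82.5024

82.5024%


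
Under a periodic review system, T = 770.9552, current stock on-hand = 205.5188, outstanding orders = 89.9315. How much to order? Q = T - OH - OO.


Inventory position = OH + OO = 205.5188 + 89.9315 = 295.4503
Q = 770.9552 - 295.4503 = 475.5049

475.5049 units


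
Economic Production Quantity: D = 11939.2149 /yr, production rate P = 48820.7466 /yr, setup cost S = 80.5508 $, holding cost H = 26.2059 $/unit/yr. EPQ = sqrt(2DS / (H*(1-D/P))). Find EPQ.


1 - D/P = 1 - 0.2446 = 0.7554
H*(1-D/P) = 19.7972
2DS = 1923426.6231
EPQ = sqrt(97156.5335) = 311.6994

311.6994 units


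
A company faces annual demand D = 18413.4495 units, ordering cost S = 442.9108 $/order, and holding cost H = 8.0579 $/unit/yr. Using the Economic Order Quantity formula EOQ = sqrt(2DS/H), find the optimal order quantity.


2*D*S = 2 * 18413.4495 * 442.9108 = 16311031.2976
2*D*S/H = 2024228.5580
EOQ = sqrt(2024228.5580) = 1422.7539

1422.7539 units


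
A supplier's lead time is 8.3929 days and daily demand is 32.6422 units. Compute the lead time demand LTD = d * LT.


LTD = 32.6422 * 8.3929 = 273.9627

273.9627 units


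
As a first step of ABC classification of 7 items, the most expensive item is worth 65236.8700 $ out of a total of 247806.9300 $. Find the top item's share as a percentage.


Top item = 65236.8700
Total = 247806.9300
Percentage = 65236.8700 / 247806.9300 * 100 = 26.3257

26.3257%


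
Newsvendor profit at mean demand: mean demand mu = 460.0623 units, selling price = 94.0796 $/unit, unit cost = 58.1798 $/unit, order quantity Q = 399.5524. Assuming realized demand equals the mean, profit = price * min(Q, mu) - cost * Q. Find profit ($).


Sales at mu = min(399.5524, 460.0623) = 399.5524
Revenue = 94.0796 * 399.5524 = 37589.7300
Total cost = 58.1798 * 399.5524 = 23245.8787
Profit = 37589.7300 - 23245.8787 = 14343.8512

14343.8512 $


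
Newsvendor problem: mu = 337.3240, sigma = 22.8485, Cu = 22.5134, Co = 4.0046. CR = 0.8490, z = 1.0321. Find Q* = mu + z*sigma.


CR = Cu/(Cu+Co) = 22.5134/(22.5134+4.0046) = 0.8490
z = 1.0321
Q* = 337.3240 + 1.0321 * 22.8485 = 360.9059

360.9059 units


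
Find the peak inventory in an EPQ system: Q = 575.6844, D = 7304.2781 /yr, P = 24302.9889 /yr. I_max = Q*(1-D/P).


D/P = 0.3006
1 - D/P = 0.6994
I_max = 575.6844 * 0.6994 = 402.6621

402.6621 units


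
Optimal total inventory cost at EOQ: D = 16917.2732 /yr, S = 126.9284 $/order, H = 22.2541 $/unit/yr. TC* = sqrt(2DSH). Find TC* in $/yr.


2*D*S*H = 95571675.3898
TC* = sqrt(95571675.3898) = 9776.0767

9776.0767 $/yr


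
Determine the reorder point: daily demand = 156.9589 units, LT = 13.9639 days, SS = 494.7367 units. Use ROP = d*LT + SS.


d*LT = 156.9589 * 13.9639 = 2191.7584
ROP = 2191.7584 + 494.7367 = 2686.4951

2686.4951 units


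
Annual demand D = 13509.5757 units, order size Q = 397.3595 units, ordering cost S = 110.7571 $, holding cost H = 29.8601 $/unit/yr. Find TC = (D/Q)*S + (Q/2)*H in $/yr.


Ordering cost = D*S/Q = 3765.5610
Holding cost = Q*H/2 = 5932.5972
TC = 3765.5610 + 5932.5972 = 9698.1582

9698.1582 $/yr


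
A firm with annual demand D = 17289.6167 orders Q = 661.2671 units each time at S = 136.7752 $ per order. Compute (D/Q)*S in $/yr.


Number of orders = D/Q = 26.1462
Cost = 26.1462 * 136.7752 = 3576.1507

3576.1507 $/yr


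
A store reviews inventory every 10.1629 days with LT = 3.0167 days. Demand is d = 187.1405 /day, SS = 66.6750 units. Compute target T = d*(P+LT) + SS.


P + LT = 13.1796
d*(P+LT) = 187.1405 * 13.1796 = 2466.4369
T = 2466.4369 + 66.6750 = 2533.1119

2533.1119 units


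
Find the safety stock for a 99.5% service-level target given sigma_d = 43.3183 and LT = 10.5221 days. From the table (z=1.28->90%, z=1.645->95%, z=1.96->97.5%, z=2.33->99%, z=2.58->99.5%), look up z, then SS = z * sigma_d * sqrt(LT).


From the table, SL = 99.5% corresponds to z = 2.58
sqrt(LT) = sqrt(10.5221) = 3.2438
SS = 2.58 * 43.3183 * 3.2438 = 362.5286

362.5286 units


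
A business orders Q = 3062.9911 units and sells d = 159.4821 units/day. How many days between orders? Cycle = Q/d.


Cycle = 3062.9911 / 159.4821 = 19.2059

19.2059 days


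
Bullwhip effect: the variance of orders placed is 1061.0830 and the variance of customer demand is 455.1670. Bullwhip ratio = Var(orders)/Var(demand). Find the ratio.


BW = 1061.0830 / 455.1670 = 2.3312

2.3312


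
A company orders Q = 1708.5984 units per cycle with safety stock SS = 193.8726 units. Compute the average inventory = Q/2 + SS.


Q/2 = 854.2992
Avg = 854.2992 + 193.8726 = 1048.1718

1048.1718 units


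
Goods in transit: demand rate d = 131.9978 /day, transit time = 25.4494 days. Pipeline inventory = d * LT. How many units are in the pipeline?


Pipeline = 131.9978 * 25.4494 = 3359.2648

3359.2648 units


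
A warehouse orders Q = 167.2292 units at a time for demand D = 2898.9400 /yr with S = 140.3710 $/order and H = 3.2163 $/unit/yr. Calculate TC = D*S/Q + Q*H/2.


Ordering cost = D*S/Q = 2433.3496
Holding cost = Q*H/2 = 268.9296
TC = 2433.3496 + 268.9296 = 2702.2792

2702.2792 $/yr


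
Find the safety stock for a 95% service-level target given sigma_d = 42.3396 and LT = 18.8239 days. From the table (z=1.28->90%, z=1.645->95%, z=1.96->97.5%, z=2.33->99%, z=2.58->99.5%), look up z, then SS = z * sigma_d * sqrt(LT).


From the table, SL = 95% corresponds to z = 1.645
sqrt(LT) = sqrt(18.8239) = 4.3387
SS = 1.645 * 42.3396 * 4.3387 = 302.1812

302.1812 units


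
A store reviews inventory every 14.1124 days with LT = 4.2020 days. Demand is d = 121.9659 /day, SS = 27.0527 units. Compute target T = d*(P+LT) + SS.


P + LT = 18.3144
d*(P+LT) = 121.9659 * 18.3144 = 2233.7323
T = 2233.7323 + 27.0527 = 2260.7850

2260.7850 units


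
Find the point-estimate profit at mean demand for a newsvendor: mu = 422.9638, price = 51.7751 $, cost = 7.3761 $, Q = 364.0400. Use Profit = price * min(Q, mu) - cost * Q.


Sales at mu = min(364.0400, 422.9638) = 364.0400
Revenue = 51.7751 * 364.0400 = 18848.2074
Total cost = 7.3761 * 364.0400 = 2685.1954
Profit = 18848.2074 - 2685.1954 = 16163.0120

16163.0120 $


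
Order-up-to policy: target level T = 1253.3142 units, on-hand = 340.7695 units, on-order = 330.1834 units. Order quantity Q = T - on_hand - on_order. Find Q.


Inventory position = OH + OO = 340.7695 + 330.1834 = 670.9529
Q = 1253.3142 - 670.9529 = 582.3613

582.3613 units


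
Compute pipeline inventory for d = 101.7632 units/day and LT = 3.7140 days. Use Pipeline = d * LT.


Pipeline = 101.7632 * 3.7140 = 377.9485

377.9485 units


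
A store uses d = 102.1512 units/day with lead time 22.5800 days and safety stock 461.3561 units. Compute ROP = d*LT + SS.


d*LT = 102.1512 * 22.5800 = 2306.5741
ROP = 2306.5741 + 461.3561 = 2767.9302

2767.9302 units


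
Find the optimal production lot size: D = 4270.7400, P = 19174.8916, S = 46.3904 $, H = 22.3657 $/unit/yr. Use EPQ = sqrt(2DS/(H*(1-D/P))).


1 - D/P = 1 - 0.2227 = 0.7773
H*(1-D/P) = 17.3843
2DS = 396242.6738
EPQ = sqrt(22793.1531) = 150.9740

150.9740 units


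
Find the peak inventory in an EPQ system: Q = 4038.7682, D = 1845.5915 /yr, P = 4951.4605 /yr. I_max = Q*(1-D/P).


D/P = 0.3727
1 - D/P = 0.6273
I_max = 4038.7682 * 0.6273 = 2533.3707

2533.3707 units


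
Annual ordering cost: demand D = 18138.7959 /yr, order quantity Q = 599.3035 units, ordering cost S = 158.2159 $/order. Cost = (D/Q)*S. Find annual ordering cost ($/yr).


Number of orders = D/Q = 30.2665
Cost = 30.2665 * 158.2159 = 4788.6353

4788.6353 $/yr


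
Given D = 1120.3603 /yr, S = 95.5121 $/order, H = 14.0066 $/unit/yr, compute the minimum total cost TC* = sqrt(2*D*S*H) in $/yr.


2*D*S*H = 2997635.5254
TC* = sqrt(2997635.5254) = 1731.3681

1731.3681 $/yr


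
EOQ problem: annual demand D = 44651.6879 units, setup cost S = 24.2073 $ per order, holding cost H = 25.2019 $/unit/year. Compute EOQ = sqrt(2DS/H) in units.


2*D*S = 2 * 44651.6879 * 24.2073 = 2161793.6090
2*D*S/H = 85778.9932
EOQ = sqrt(85778.9932) = 292.8805

292.8805 units


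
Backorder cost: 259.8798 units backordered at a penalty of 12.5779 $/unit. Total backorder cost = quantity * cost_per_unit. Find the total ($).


Total = 259.8798 * 12.5779 = 3268.7421

3268.7421 $


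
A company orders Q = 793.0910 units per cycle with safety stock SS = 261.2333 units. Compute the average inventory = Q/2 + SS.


Q/2 = 396.5455
Avg = 396.5455 + 261.2333 = 657.7788

657.7788 units


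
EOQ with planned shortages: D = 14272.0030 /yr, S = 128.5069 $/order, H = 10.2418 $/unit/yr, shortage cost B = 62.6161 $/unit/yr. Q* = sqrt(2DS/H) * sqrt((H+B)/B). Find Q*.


sqrt(2DS/H) = 598.4564
sqrt((H+B)/B) = 1.0787
Q* = 598.4564 * 1.0787 = 645.5470

645.5470 units


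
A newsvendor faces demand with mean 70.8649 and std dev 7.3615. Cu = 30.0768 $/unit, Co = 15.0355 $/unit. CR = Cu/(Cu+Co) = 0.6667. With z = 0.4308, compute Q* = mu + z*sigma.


CR = Cu/(Cu+Co) = 30.0768/(30.0768+15.0355) = 0.6667
z = 0.4308
Q* = 70.8649 + 0.4308 * 7.3615 = 74.0362

74.0362 units


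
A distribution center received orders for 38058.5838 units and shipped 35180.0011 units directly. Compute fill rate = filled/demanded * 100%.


FR = 35180.0011 / 38058.5838 * 100 = 92.4364

92.4364%


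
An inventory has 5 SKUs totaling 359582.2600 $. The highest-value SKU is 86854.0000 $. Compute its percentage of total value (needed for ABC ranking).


Top item = 86854.0000
Total = 359582.2600
Percentage = 86854.0000 / 359582.2600 * 100 = 24.1541

24.1541%


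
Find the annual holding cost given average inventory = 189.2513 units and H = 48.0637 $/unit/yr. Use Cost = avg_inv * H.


Cost = 189.2513 * 48.0637 = 9096.1177

9096.1177 $/yr


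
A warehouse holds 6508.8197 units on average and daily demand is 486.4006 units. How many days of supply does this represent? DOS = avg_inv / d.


DOS = 6508.8197 / 486.4006 = 13.3816

13.3816 days


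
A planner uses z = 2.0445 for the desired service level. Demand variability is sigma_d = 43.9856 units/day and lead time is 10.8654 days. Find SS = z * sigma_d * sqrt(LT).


sqrt(LT) = sqrt(10.8654) = 3.2963
SS = 2.0445 * 43.9856 * 3.2963 = 296.4289

296.4289 units


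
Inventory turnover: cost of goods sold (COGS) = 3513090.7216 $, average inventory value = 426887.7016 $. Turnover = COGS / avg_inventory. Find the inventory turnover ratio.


Turnover = 3513090.7216 / 426887.7016 = 8.2295

8.2295


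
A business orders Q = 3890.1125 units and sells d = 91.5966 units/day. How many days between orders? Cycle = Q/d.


Cycle = 3890.1125 / 91.5966 = 42.4701

42.4701 days


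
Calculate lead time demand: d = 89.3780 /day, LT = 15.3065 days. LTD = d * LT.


LTD = 89.3780 * 15.3065 = 1368.0644

1368.0644 units


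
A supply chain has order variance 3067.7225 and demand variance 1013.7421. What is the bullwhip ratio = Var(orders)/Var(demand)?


BW = 3067.7225 / 1013.7421 = 3.0261

3.0261


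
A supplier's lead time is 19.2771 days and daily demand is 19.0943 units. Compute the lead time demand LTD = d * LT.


LTD = 19.0943 * 19.2771 = 368.0827

368.0827 units


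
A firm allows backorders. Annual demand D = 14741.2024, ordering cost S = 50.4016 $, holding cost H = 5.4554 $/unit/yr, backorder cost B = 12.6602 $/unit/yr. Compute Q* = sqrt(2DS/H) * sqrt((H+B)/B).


sqrt(2DS/H) = 521.9036
sqrt((H+B)/B) = 1.1962
Q* = 521.9036 * 1.1962 = 624.3044

624.3044 units


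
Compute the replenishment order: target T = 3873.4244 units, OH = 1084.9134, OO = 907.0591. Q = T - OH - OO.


Inventory position = OH + OO = 1084.9134 + 907.0591 = 1991.9725
Q = 3873.4244 - 1991.9725 = 1881.4519

1881.4519 units


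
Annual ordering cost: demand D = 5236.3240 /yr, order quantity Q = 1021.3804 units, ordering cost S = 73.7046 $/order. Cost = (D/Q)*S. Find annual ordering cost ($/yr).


Number of orders = D/Q = 5.1267
Cost = 5.1267 * 73.7046 = 377.8623

377.8623 $/yr


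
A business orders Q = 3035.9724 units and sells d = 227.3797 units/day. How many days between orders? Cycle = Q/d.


Cycle = 3035.9724 / 227.3797 = 13.3520

13.3520 days


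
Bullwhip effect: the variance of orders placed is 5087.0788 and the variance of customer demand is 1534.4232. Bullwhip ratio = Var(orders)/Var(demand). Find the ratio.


BW = 5087.0788 / 1534.4232 = 3.3153

3.3153


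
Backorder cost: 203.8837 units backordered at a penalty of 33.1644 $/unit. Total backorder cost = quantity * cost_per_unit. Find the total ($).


Total = 203.8837 * 33.1644 = 6761.6806

6761.6806 $


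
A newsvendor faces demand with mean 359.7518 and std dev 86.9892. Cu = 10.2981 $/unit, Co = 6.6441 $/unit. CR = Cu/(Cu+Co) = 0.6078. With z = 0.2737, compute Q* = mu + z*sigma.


CR = Cu/(Cu+Co) = 10.2981/(10.2981+6.6441) = 0.6078
z = 0.2737
Q* = 359.7518 + 0.2737 * 86.9892 = 383.5607

383.5607 units


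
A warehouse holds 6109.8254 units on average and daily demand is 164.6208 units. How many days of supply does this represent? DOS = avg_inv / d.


DOS = 6109.8254 / 164.6208 = 37.1145

37.1145 days


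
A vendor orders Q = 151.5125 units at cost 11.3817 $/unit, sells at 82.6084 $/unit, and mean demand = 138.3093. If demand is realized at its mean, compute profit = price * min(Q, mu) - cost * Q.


Sales at mu = min(151.5125, 138.3093) = 138.3093
Revenue = 82.6084 * 138.3093 = 11425.5100
Total cost = 11.3817 * 151.5125 = 1724.4698
Profit = 11425.5100 - 1724.4698 = 9701.0402

9701.0402 $


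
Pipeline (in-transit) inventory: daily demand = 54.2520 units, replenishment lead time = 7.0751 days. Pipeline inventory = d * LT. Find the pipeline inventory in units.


Pipeline = 54.2520 * 7.0751 = 383.8383

383.8383 units


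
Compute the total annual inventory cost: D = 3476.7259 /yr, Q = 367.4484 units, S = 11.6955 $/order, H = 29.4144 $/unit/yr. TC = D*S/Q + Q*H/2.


Ordering cost = D*S/Q = 110.6606
Holding cost = Q*H/2 = 5404.1371
TC = 110.6606 + 5404.1371 = 5514.7977

5514.7977 $/yr


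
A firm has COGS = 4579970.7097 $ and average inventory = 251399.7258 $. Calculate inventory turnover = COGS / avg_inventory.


Turnover = 4579970.7097 / 251399.7258 = 18.2179

18.2179


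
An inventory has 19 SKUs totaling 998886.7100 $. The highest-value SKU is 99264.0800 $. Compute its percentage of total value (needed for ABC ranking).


Top item = 99264.0800
Total = 998886.7100
Percentage = 99264.0800 / 998886.7100 * 100 = 9.9375

9.9375%


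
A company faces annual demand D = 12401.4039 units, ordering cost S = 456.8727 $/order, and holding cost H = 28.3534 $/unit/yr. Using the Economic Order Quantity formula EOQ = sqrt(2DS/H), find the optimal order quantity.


2*D*S = 2 * 12401.4039 * 456.8727 = 11331725.7672
2*D*S/H = 399660.2089
EOQ = sqrt(399660.2089) = 632.1868

632.1868 units


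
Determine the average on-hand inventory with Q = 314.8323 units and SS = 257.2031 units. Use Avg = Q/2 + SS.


Q/2 = 157.4161
Avg = 157.4161 + 257.2031 = 414.6192

414.6192 units


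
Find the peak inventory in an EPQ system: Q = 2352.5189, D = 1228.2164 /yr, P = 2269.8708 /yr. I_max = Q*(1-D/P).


D/P = 0.5411
1 - D/P = 0.4589
I_max = 2352.5189 * 0.4589 = 1079.5820

1079.5820 units


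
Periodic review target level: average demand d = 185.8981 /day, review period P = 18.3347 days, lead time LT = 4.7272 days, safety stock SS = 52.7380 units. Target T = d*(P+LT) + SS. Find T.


P + LT = 23.0619
d*(P+LT) = 185.8981 * 23.0619 = 4287.1634
T = 4287.1634 + 52.7380 = 4339.9014

4339.9014 units


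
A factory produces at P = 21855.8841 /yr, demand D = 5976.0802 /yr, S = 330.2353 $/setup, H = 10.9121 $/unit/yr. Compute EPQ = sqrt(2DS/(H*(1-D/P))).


1 - D/P = 1 - 0.2734 = 0.7266
H*(1-D/P) = 7.9284
2DS = 3947025.2753
EPQ = sqrt(497834.2985) = 705.5737

705.5737 units


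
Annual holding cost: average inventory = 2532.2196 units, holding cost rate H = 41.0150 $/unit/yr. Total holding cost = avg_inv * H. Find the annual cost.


Cost = 2532.2196 * 41.0150 = 103858.9869

103858.9869 $/yr


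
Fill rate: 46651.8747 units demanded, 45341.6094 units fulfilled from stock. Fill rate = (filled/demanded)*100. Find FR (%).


FR = 45341.6094 / 46651.8747 * 100 = 97.1914

97.1914%


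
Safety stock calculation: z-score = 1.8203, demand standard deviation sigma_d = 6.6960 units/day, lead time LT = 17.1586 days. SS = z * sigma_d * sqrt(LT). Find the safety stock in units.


sqrt(LT) = sqrt(17.1586) = 4.1423
SS = 1.8203 * 6.6960 * 4.1423 = 50.4893

50.4893 units


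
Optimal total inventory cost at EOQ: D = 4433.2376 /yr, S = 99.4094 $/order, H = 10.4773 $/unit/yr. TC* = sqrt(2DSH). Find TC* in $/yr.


2*D*S*H = 9234807.2581
TC* = sqrt(9234807.2581) = 3038.8826

3038.8826 $/yr


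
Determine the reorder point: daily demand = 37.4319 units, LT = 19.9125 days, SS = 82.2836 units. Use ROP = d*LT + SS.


d*LT = 37.4319 * 19.9125 = 745.3627
ROP = 745.3627 + 82.2836 = 827.6463

827.6463 units


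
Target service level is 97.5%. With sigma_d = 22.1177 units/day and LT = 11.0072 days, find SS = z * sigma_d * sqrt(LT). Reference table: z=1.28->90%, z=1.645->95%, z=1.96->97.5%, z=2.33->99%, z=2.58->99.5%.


From the table, SL = 97.5% corresponds to z = 1.96
sqrt(LT) = sqrt(11.0072) = 3.3177
SS = 1.96 * 22.1177 * 3.3177 = 143.8250

143.8250 units


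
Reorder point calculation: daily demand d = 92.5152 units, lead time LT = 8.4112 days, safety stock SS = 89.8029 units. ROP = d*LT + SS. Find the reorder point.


d*LT = 92.5152 * 8.4112 = 778.1639
ROP = 778.1639 + 89.8029 = 867.9668

867.9668 units


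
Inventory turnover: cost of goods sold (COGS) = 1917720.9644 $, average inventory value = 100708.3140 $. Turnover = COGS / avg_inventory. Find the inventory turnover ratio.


Turnover = 1917720.9644 / 100708.3140 = 19.0423

19.0423


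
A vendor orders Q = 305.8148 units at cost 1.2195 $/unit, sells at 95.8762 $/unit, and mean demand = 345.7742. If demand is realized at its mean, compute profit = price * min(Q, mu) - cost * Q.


Sales at mu = min(305.8148, 345.7742) = 305.8148
Revenue = 95.8762 * 305.8148 = 29320.3609
Total cost = 1.2195 * 305.8148 = 372.9411
Profit = 29320.3609 - 372.9411 = 28947.4198

28947.4198 $


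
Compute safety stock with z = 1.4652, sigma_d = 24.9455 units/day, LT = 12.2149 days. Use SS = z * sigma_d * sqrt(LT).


sqrt(LT) = sqrt(12.2149) = 3.4950
SS = 1.4652 * 24.9455 * 3.4950 = 127.7421

127.7421 units


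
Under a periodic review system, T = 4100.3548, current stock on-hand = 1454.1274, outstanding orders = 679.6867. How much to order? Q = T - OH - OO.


Inventory position = OH + OO = 1454.1274 + 679.6867 = 2133.8141
Q = 4100.3548 - 2133.8141 = 1966.5407

1966.5407 units


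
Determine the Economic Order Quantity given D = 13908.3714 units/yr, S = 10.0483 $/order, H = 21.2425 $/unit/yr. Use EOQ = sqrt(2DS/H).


2*D*S = 2 * 13908.3714 * 10.0483 = 279510.9767
2*D*S/H = 13158.1018
EOQ = sqrt(13158.1018) = 114.7088

114.7088 units


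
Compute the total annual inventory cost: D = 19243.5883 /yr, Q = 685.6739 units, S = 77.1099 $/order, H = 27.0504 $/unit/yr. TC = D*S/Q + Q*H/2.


Ordering cost = D*S/Q = 2164.1062
Holding cost = Q*H/2 = 9273.8766
TC = 2164.1062 + 9273.8766 = 11437.9829

11437.9829 $/yr


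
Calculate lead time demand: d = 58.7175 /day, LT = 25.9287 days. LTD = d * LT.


LTD = 58.7175 * 25.9287 = 1522.4684

1522.4684 units


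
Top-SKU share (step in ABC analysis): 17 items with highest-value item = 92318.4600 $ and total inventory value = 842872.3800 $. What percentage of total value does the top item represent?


Top item = 92318.4600
Total = 842872.3800
Percentage = 92318.4600 / 842872.3800 * 100 = 10.9528

10.9528%


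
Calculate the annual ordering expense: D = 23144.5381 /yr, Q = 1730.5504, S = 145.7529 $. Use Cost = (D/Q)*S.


Number of orders = D/Q = 13.3741
Cost = 13.3741 * 145.7529 = 1949.3125

1949.3125 $/yr


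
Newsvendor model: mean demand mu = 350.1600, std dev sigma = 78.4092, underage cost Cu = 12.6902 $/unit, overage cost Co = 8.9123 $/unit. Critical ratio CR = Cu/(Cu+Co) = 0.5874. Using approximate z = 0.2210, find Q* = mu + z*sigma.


CR = Cu/(Cu+Co) = 12.6902/(12.6902+8.9123) = 0.5874
z = 0.2210
Q* = 350.1600 + 0.2210 * 78.4092 = 367.4884

367.4884 units


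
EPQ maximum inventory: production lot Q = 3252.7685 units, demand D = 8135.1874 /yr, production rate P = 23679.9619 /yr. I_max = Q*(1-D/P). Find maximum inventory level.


D/P = 0.3435
1 - D/P = 0.6565
I_max = 3252.7685 * 0.6565 = 2135.2886

2135.2886 units


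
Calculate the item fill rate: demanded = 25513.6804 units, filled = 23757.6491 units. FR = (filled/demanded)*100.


FR = 23757.6491 / 25513.6804 * 100 = 93.1173

93.1173%


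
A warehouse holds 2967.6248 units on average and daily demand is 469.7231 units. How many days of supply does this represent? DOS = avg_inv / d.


DOS = 2967.6248 / 469.7231 = 6.3178

6.3178 days


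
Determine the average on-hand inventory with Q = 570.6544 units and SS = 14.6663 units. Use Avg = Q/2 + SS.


Q/2 = 285.3272
Avg = 285.3272 + 14.6663 = 299.9935

299.9935 units


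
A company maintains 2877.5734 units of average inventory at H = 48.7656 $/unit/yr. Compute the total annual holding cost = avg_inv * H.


Cost = 2877.5734 * 48.7656 = 140326.5934

140326.5934 $/yr


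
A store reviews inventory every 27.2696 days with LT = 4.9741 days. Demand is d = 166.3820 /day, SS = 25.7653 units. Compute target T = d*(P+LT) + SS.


P + LT = 32.2437
d*(P+LT) = 166.3820 * 32.2437 = 5364.7713
T = 5364.7713 + 25.7653 = 5390.5366

5390.5366 units


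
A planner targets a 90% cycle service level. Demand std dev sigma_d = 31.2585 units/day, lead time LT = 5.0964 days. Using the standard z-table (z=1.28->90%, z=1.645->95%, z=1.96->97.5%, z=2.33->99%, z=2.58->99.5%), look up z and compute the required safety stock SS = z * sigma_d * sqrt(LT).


From the table, SL = 90% corresponds to z = 1.28
sqrt(LT) = sqrt(5.0964) = 2.2575
SS = 1.28 * 31.2585 * 2.2575 = 90.3254

90.3254 units


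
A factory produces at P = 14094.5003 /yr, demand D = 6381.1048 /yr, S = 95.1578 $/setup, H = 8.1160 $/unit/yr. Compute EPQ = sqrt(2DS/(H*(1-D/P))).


1 - D/P = 1 - 0.4527 = 0.5473
H*(1-D/P) = 4.4416
2DS = 1214423.7887
EPQ = sqrt(273421.2790) = 522.8970

522.8970 units


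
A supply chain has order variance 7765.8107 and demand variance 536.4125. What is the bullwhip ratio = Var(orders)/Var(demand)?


BW = 7765.8107 / 536.4125 = 14.4773

14.4773


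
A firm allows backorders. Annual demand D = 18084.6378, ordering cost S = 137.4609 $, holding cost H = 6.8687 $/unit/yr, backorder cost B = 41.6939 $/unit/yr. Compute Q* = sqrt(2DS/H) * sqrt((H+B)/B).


sqrt(2DS/H) = 850.7897
sqrt((H+B)/B) = 1.0792
Q* = 850.7897 * 1.0792 = 918.1992

918.1992 units


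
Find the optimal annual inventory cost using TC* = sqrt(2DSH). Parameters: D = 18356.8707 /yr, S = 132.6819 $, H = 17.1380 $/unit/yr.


2*D*S*H = 83483464.7632
TC* = sqrt(83483464.7632) = 9136.9286

9136.9286 $/yr


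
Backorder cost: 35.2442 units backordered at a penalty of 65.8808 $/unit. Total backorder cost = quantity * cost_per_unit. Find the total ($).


Total = 35.2442 * 65.8808 = 2321.9161

2321.9161 $


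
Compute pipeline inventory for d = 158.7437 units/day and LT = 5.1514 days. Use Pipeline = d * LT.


Pipeline = 158.7437 * 5.1514 = 817.7523

817.7523 units


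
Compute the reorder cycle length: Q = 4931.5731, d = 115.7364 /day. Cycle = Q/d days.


Cycle = 4931.5731 / 115.7364 = 42.6104

42.6104 days


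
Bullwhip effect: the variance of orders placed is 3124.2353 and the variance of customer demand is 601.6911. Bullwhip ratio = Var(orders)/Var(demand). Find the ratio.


BW = 3124.2353 / 601.6911 = 5.1924

5.1924


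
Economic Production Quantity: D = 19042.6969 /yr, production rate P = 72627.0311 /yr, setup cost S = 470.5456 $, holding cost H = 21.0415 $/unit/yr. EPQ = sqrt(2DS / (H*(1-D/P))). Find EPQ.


1 - D/P = 1 - 0.2622 = 0.7378
H*(1-D/P) = 15.5245
2DS = 17920914.4769
EPQ = sqrt(1154367.0533) = 1074.4147

1074.4147 units


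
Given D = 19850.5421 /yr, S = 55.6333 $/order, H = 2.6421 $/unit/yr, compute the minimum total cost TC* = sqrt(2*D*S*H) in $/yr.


2*D*S*H = 5835612.4198
TC* = sqrt(5835612.4198) = 2415.7012

2415.7012 $/yr


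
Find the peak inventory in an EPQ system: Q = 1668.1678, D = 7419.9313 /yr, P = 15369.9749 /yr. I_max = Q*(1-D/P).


D/P = 0.4828
1 - D/P = 0.5172
I_max = 1668.1678 * 0.5172 = 862.8516

862.8516 units


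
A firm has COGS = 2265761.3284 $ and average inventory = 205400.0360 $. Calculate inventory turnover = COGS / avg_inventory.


Turnover = 2265761.3284 / 205400.0360 = 11.0310

11.0310


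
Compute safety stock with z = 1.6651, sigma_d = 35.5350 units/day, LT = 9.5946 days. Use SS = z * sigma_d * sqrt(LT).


sqrt(LT) = sqrt(9.5946) = 3.0975
SS = 1.6651 * 35.5350 * 3.0975 = 183.2779

183.2779 units


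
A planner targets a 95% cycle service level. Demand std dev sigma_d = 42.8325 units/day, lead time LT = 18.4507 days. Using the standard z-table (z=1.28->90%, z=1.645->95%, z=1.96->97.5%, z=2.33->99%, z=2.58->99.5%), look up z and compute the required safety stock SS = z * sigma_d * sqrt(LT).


From the table, SL = 95% corresponds to z = 1.645
sqrt(LT) = sqrt(18.4507) = 4.2954
SS = 1.645 * 42.8325 * 4.2954 = 302.6535

302.6535 units


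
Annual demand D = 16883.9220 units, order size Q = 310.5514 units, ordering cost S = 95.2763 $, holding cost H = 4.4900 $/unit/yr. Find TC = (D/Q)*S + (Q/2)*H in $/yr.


Ordering cost = D*S/Q = 5179.9400
Holding cost = Q*H/2 = 697.1879
TC = 5179.9400 + 697.1879 = 5877.1279

5877.1279 $/yr


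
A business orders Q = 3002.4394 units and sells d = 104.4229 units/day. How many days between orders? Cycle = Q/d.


Cycle = 3002.4394 / 104.4229 = 28.7527

28.7527 days


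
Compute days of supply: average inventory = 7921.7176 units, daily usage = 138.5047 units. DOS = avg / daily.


DOS = 7921.7176 / 138.5047 = 57.1946

57.1946 days


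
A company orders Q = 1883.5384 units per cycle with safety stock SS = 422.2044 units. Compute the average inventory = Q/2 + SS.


Q/2 = 941.7692
Avg = 941.7692 + 422.2044 = 1363.9736

1363.9736 units


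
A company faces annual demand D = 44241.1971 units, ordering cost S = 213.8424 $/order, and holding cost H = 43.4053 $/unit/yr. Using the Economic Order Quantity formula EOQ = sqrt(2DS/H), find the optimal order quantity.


2*D*S = 2 * 44241.1971 * 213.8424 = 18921287.5335
2*D*S/H = 435921.1325
EOQ = sqrt(435921.1325) = 660.2432

660.2432 units


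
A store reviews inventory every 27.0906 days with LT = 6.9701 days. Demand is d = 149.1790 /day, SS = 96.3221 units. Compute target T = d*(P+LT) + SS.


P + LT = 34.0607
d*(P+LT) = 149.1790 * 34.0607 = 5081.1412
T = 5081.1412 + 96.3221 = 5177.4633

5177.4633 units


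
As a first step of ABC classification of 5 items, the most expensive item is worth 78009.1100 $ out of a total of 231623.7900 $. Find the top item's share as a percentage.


Top item = 78009.1100
Total = 231623.7900
Percentage = 78009.1100 / 231623.7900 * 100 = 33.6792

33.6792%


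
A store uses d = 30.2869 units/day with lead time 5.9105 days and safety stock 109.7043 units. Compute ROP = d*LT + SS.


d*LT = 30.2869 * 5.9105 = 179.0107
ROP = 179.0107 + 109.7043 = 288.7150

288.7150 units


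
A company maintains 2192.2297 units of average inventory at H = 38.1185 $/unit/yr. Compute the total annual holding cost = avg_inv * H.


Cost = 2192.2297 * 38.1185 = 83564.5078

83564.5078 $/yr


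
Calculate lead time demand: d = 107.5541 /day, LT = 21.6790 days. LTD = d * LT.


LTD = 107.5541 * 21.6790 = 2331.6653

2331.6653 units


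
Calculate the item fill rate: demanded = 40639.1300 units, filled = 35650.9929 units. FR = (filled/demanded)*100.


FR = 35650.9929 / 40639.1300 * 100 = 87.7258

87.7258%


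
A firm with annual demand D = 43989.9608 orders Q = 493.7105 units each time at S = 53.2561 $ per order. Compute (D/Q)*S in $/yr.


Number of orders = D/Q = 89.1007
Cost = 89.1007 * 53.2561 = 4745.1568

4745.1568 $/yr


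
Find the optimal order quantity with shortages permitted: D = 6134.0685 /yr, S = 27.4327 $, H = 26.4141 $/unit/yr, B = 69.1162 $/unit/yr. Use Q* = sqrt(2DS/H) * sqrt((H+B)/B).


sqrt(2DS/H) = 112.8771
sqrt((H+B)/B) = 1.1757
Q* = 112.8771 * 1.1757 = 132.7047

132.7047 units


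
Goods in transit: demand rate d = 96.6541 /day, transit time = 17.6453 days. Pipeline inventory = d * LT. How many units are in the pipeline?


Pipeline = 96.6541 * 17.6453 = 1705.4906

1705.4906 units


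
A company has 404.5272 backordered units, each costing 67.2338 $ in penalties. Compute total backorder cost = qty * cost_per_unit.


Total = 404.5272 * 67.2338 = 27197.9009

27197.9009 $


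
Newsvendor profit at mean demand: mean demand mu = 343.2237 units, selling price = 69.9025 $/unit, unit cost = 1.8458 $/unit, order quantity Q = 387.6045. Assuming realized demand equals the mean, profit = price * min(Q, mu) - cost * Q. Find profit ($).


Sales at mu = min(387.6045, 343.2237) = 343.2237
Revenue = 69.9025 * 343.2237 = 23992.1947
Total cost = 1.8458 * 387.6045 = 715.4404
Profit = 23992.1947 - 715.4404 = 23276.7543

23276.7543 $


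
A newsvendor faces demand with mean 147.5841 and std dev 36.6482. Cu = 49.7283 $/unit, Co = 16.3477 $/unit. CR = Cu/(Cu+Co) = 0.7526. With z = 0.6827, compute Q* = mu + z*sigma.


CR = Cu/(Cu+Co) = 49.7283/(49.7283+16.3477) = 0.7526
z = 0.6827
Q* = 147.5841 + 0.6827 * 36.6482 = 172.6038

172.6038 units


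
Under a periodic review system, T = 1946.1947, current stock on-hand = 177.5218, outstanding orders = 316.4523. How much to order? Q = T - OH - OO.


Inventory position = OH + OO = 177.5218 + 316.4523 = 493.9741
Q = 1946.1947 - 493.9741 = 1452.2206

1452.2206 units


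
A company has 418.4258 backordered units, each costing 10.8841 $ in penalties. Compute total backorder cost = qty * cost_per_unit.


Total = 418.4258 * 10.8841 = 4554.1882

4554.1882 $


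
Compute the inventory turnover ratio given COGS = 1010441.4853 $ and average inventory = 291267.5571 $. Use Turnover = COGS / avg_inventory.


Turnover = 1010441.4853 / 291267.5571 = 3.4691

3.4691


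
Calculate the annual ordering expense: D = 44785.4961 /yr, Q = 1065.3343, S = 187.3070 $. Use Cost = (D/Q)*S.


Number of orders = D/Q = 42.0389
Cost = 42.0389 * 187.3070 = 7874.1827

7874.1827 $/yr


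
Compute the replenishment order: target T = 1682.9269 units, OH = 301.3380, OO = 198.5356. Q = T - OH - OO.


Inventory position = OH + OO = 301.3380 + 198.5356 = 499.8736
Q = 1682.9269 - 499.8736 = 1183.0533

1183.0533 units


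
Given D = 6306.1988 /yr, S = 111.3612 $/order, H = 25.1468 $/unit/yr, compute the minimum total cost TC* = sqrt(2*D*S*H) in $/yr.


2*D*S*H = 35319478.5485
TC* = sqrt(35319478.5485) = 5943.0193

5943.0193 $/yr


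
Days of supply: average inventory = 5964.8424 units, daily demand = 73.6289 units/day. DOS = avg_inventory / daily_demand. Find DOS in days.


DOS = 5964.8424 / 73.6289 = 81.0122

81.0122 days


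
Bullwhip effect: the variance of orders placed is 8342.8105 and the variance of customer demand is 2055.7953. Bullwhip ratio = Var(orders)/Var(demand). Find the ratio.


BW = 8342.8105 / 2055.7953 = 4.0582

4.0582


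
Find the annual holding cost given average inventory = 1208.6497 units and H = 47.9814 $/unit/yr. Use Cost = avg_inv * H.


Cost = 1208.6497 * 47.9814 = 57992.7047

57992.7047 $/yr


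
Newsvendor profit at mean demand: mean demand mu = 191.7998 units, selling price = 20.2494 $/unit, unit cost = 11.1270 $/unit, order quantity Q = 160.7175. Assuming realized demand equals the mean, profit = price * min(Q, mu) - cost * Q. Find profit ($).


Sales at mu = min(160.7175, 191.7998) = 160.7175
Revenue = 20.2494 * 160.7175 = 3254.4329
Total cost = 11.1270 * 160.7175 = 1788.3036
Profit = 3254.4329 - 1788.3036 = 1466.1293

1466.1293 $


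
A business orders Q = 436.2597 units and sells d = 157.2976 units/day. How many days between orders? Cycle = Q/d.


Cycle = 436.2597 / 157.2976 = 2.7735

2.7735 days


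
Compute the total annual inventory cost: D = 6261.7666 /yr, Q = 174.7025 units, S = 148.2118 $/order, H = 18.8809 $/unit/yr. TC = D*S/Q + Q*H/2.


Ordering cost = D*S/Q = 5312.2749
Holding cost = Q*H/2 = 1649.2702
TC = 5312.2749 + 1649.2702 = 6961.5451

6961.5451 $/yr


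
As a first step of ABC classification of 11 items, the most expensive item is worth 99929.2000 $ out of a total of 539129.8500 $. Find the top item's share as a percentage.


Top item = 99929.2000
Total = 539129.8500
Percentage = 99929.2000 / 539129.8500 * 100 = 18.5353

18.5353%


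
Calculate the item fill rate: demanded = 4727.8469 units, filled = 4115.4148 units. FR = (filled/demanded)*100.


FR = 4115.4148 / 4727.8469 * 100 = 87.0463

87.0463%


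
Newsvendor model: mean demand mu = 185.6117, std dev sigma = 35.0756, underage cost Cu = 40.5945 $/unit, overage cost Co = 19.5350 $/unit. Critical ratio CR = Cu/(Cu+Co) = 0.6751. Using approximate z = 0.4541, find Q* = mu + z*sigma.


CR = Cu/(Cu+Co) = 40.5945/(40.5945+19.5350) = 0.6751
z = 0.4541
Q* = 185.6117 + 0.4541 * 35.0756 = 201.5395

201.5395 units


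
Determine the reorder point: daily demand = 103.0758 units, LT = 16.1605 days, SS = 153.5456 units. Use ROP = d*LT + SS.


d*LT = 103.0758 * 16.1605 = 1665.7565
ROP = 1665.7565 + 153.5456 = 1819.3021

1819.3021 units


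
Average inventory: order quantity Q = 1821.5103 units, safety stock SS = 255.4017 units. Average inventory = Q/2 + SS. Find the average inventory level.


Q/2 = 910.7551
Avg = 910.7551 + 255.4017 = 1166.1568

1166.1568 units


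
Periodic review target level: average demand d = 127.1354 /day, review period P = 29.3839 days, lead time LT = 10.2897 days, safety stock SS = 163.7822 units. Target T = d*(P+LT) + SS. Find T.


P + LT = 39.6736
d*(P+LT) = 127.1354 * 39.6736 = 5043.9190
T = 5043.9190 + 163.7822 = 5207.7012

5207.7012 units


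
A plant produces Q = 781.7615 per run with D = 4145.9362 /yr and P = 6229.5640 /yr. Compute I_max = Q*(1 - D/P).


D/P = 0.6655
1 - D/P = 0.3345
I_max = 781.7615 * 0.3345 = 261.4790

261.4790 units
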